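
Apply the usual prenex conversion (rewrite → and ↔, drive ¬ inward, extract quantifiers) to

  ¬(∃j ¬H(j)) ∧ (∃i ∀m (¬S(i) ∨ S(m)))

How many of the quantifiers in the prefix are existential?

1

Move each ¬ inward, flipping quantifiers it crosses:
  (∀j H(j)) ∧ (∃i ∀m (¬S(i) ∨ S(m)))
Extract every quantifier outward, since the variables are now distinct and don't occur free across branches:
  ∀j ∃i ∀m (H(j) ∧ (¬S(i) ∨ S(m)))
The prefix is ∀j ∃i ∀m: 2 universal, 1 existential.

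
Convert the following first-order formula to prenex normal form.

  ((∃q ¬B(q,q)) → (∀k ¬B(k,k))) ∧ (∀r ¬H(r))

∀q ∀k ∀r ((B(q,q) ∨ ¬B(k,k)) ∧ ¬H(r))

Rewrite implications/biconditionals: A → B as ¬A ∨ B.
  (¬(∃q ¬B(q,q)) ∨ (∀k ¬B(k,k))) ∧ (∀r ¬H(r))
Move each ¬ inward, flipping quantifiers it crosses:
  ((∀q B(q,q)) ∨ (∀k ¬B(k,k))) ∧ (∀r ¬H(r))
All bound variables are already distinct, so no renaming is needed.
Pull the quantifiers to the front (each side's bound variable is not free in the other side):
  ∀q ∀k ∀r ((B(q,q) ∨ ¬B(k,k)) ∧ ¬H(r))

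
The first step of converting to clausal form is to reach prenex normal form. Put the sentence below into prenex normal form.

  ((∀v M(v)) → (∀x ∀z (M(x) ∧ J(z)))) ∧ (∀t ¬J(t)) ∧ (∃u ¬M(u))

Rewrite implications/biconditionals: A → B as ¬A ∨ B.
  (¬(∀v M(v)) ∨ (∀x ∀z (M(x) ∧ J(z)))) ∧ (∀t ¬J(t)) ∧ (∃u ¬M(u))
Move each ¬ inward, flipping quantifiers it crosses:
  ((∃v ¬M(v)) ∨ (∀x ∀z (M(x) ∧ J(z)))) ∧ (∀t ¬J(t)) ∧ (∃u ¬M(u))
Extract every quantifier outward, since the variables are now distinct and don't occur free across branches:
  ∃v ∀x ∀z ∀t ∃u ((¬M(v) ∨ M(x) ∧ J(z)) ∧ ¬J(t) ∧ ¬M(u))

∃v ∀x ∀z ∀t ∃u ((¬M(v) ∨ M(x) ∧ J(z)) ∧ ¬J(t) ∧ ¬M(u))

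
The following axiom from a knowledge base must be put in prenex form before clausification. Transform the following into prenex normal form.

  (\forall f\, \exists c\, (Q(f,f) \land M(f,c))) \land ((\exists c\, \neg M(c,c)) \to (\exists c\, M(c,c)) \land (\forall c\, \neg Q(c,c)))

\forall f\, \exists c\, \forall p\, \exists z1\, \forall q\, (Q(f,f) \land M(f,c) \land (M(p,p) \lor M(z1,z1) \land \neg Q(q,q)))

First replace A → B with ¬A ∨ B.
  (\forall f\, \exists c\, (Q(f,f) \land M(f,c))) \land (\neg (\exists c\, \neg M(c,c)) \lor (\exists c\, M(c,c)) \land (\forall c\, \neg Q(c,c)))
Drive negations inward (¬∀x A ≡ ∃x ¬A, ¬∃x A ≡ ∀x ¬A, De Morgan for ∧/∨):
  (\forall f\, \exists c\, (Q(f,f) \land M(f,c))) \land ((\forall c\, M(c,c)) \lor (\exists c\, M(c,c)) \land (\forall c\, \neg Q(c,c)))
Rename bound variables to avoid capture: c↦p, c↦z1, c↦q.
  (\forall f\, \exists c\, (Q(f,f) \land M(f,c))) \land ((\forall p\, M(p,p)) \lor (\exists z1\, M(z1,z1)) \land (\forall q\, \neg Q(q,q)))
Extract every quantifier outward, since the variables are now distinct and don't occur free across branches:
  \forall f\, \exists c\, \forall p\, \exists z1\, \forall q\, (Q(f,f) \land M(f,c) \land (M(p,p) \lor M(z1,z1) \land \neg Q(q,q)))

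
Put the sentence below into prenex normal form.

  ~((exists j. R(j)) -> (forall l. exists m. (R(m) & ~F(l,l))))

Rewrite implications/biconditionals: A → B as ¬A ∨ B.
  ~(~(exists j. R(j)) | (forall l. exists m. (R(m) & ~F(l,l))))
Move each ¬ inward, flipping quantifiers it crosses:
  (exists j. R(j)) & (exists l. forall m. (~R(m) | F(l,l)))
Extract every quantifier outward, since the variables are now distinct and don't occur free across branches:
  exists j. exists l. forall m. (R(j) & (~R(m) | F(l,l)))

exists j. exists l. forall m. (R(j) & (~R(m) | F(l,l)))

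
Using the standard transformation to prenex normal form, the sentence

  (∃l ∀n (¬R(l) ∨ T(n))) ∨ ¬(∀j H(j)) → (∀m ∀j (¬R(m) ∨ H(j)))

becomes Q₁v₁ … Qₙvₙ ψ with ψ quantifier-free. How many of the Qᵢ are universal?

Eliminate → and ↔ using ¬ and ∨.
  ¬((∃l ∀n (¬R(l) ∨ T(n))) ∨ ¬(∀j H(j))) ∨ (∀m ∀j (¬R(m) ∨ H(j)))
Move each ¬ inward, flipping quantifiers it crosses:
  (∀l ∃n (R(l) ∧ ¬T(n))) ∧ (∀j H(j)) ∨ (∀m ∀j (¬R(m) ∨ H(j)))
Rename bound variables to avoid capture: j↦z.
  (∀l ∃n (R(l) ∧ ¬T(n))) ∧ (∀j H(j)) ∨ (∀m ∀z (¬R(m) ∨ H(z)))
Finally move all quantifiers to the prefix:
  ∀l ∃n ∀j ∀m ∀z (R(l) ∧ ¬T(n) ∧ H(j) ∨ ¬R(m) ∨ H(z))
The prefix is ∀l ∃n ∀j ∀m ∀z: 4 universal, 1 existential.

4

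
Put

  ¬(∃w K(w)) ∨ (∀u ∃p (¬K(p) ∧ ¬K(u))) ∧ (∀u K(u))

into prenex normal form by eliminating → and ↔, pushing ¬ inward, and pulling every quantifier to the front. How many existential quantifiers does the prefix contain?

1

Push ¬ through the quantifiers and connectives to reach negation normal form:
  (∀w ¬K(w)) ∨ (∀u ∃p (¬K(p) ∧ ¬K(u))) ∧ (∀u K(u))
Standardize variables apart so no two quantifiers bind the same name: u↦r.
  (∀w ¬K(w)) ∨ (∀u ∃p (¬K(p) ∧ ¬K(u))) ∧ (∀r K(r))
Finally move all quantifiers to the prefix:
  ∀w ∀u ∃p ∀r (¬K(w) ∨ ¬K(p) ∧ ¬K(u) ∧ K(r))
The prefix is ∀w ∀u ∃p ∀r: 3 universal, 1 existential.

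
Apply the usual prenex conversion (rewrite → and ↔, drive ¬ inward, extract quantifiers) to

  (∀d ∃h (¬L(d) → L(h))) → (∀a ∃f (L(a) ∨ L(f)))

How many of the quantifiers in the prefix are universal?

First replace A → B with ¬A ∨ B.
  ¬(∀d ∃h (¬¬L(d) ∨ L(h))) ∨ (∀a ∃f (L(a) ∨ L(f)))
Push ¬ through the quantifiers and connectives to reach negation normal form:
  (∃d ∀h (¬L(d) ∧ ¬L(h))) ∨ (∀a ∃f (L(a) ∨ L(f)))
Finally move all quantifiers to the prefix:
  ∃d ∀h ∀a ∃f (¬L(d) ∧ ¬L(h) ∨ L(a) ∨ L(f))
The prefix is ∃d ∀h ∀a ∃f: 2 universal, 2 existential.

2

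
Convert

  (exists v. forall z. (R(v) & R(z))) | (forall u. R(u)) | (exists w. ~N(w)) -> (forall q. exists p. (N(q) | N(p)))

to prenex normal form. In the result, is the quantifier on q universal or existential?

Rewrite implications/biconditionals: A → B as ¬A ∨ B.
  ~((exists v. forall z. (R(v) & R(z))) | (forall u. R(u)) | (exists w. ~N(w))) | (forall q. exists p. (N(q) | N(p)))
Push ¬ through the quantifiers and connectives to reach negation normal form:
  (forall v. exists z. (~R(v) | ~R(z))) & (exists u. ~R(u)) & (forall w. N(w)) | (forall q. exists p. (N(q) | N(p)))
All bound variables are already distinct, so no renaming is needed.
Finally move all quantifiers to the prefix:
  forall v. exists z. exists u. forall w. forall q. exists p. ((~R(v) | ~R(z)) & ~R(u) & N(w) | N(q) | N(p))
The quantifier forall q sits under an even number of negations (counting the antecedent side of each →), so it remains universal.

universal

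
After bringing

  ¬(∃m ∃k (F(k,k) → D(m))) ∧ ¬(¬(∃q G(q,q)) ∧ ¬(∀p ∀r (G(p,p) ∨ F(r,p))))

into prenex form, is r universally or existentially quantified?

Eliminate → and ↔ using ¬ and ∨.
  ¬(∃m ∃k (¬F(k,k) ∨ D(m))) ∧ ¬(¬(∃q G(q,q)) ∧ ¬(∀p ∀r (G(p,p) ∨ F(r,p))))
Move each ¬ inward, flipping quantifiers it crosses:
  (∀m ∀k (F(k,k) ∧ ¬D(m))) ∧ ((∃q G(q,q)) ∨ (∀p ∀r (G(p,p) ∨ F(r,p))))
Pull the quantifiers to the front (each side's bound variable is not free in the other side):
  ∀m ∀k ∃q ∀p ∀r (F(k,k) ∧ ¬D(m) ∧ (G(q,q) ∨ G(p,p) ∨ F(r,p)))
The quantifier ∀r sits under an even number of negations (counting the antecedent side of each →), so it remains universal.

universal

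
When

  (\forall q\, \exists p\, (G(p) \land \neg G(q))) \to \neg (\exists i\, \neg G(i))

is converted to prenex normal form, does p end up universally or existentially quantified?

universal

Eliminate → and ↔ using ¬ and ∨.
  \neg (\forall q\, \exists p\, (G(p) \land \neg G(q))) \lor \neg (\exists i\, \neg G(i))
Drive negations inward (¬∀x A ≡ ∃x ¬A, ¬∃x A ≡ ∀x ¬A, De Morgan for ∧/∨):
  (\exists q\, \forall p\, (\neg G(p) \lor G(q))) \lor (\forall i\, G(i))
Finally move all quantifiers to the prefix:
  \exists q\, \forall p\, \forall i\, (\neg G(p) \lor G(q) \lor G(i))
The quantifier \exists p sits under an odd number of negations (counting the antecedent side of each →), so it flips to \forall p.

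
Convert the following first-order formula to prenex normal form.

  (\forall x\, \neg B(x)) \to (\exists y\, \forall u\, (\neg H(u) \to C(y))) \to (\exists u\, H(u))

\exists x\, \forall y\, \exists u\, \exists u1\, (B(x) \lor \neg H(u) \land \neg C(y) \lor H(u1))

Eliminate → and ↔ using ¬ and ∨.
  \neg (\forall x\, \neg B(x)) \lor \neg (\exists y\, \forall u\, (\neg \neg H(u) \lor C(y))) \lor (\exists u\, H(u))
Drive negations inward (¬∀x A ≡ ∃x ¬A, ¬∃x A ≡ ∀x ¬A, De Morgan for ∧/∨):
  (\exists x\, B(x)) \lor (\forall y\, \exists u\, (\neg H(u) \land \neg C(y))) \lor (\exists u\, H(u))
Standardize variables apart so no two quantifiers bind the same name: u↦u1.
  (\exists x\, B(x)) \lor (\forall y\, \exists u\, (\neg H(u) \land \neg C(y))) \lor (\exists u1\, H(u1))
Finally move all quantifiers to the prefix:
  \exists x\, \forall y\, \exists u\, \exists u1\, (B(x) \lor \neg H(u) \land \neg C(y) \lor H(u1))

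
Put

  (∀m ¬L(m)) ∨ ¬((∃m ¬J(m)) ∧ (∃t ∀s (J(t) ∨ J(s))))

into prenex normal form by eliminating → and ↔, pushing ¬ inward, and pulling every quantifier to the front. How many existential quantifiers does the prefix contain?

1

Push ¬ through the quantifiers and connectives to reach negation normal form:
  (∀m ¬L(m)) ∨ (∀m J(m)) ∨ (∀t ∃s (¬J(t) ∧ ¬J(s)))
Give each quantifier a distinct variable: m↦q.
  (∀m ¬L(m)) ∨ (∀q J(q)) ∨ (∀t ∃s (¬J(t) ∧ ¬J(s)))
Pull the quantifiers to the front (each side's bound variable is not free in the other side):
  ∀m ∀q ∀t ∃s (¬L(m) ∨ J(q) ∨ ¬J(t) ∧ ¬J(s))
The prefix is ∀m ∀q ∀t ∃s: 3 universal, 1 existential.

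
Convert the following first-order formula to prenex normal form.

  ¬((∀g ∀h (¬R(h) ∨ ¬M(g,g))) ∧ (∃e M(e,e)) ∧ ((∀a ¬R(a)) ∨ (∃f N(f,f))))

∃g ∃h ∀e ∃a ∀f (R(h) ∧ M(g,g) ∨ ¬M(e,e) ∨ R(a) ∧ ¬N(f,f))

Move each ¬ inward, flipping quantifiers it crosses:
  (∃g ∃h (R(h) ∧ M(g,g))) ∨ (∀e ¬M(e,e)) ∨ (∃a R(a)) ∧ (∀f ¬N(f,f))
All bound variables are already distinct, so no renaming is needed.
Pull the quantifiers to the front (each side's bound variable is not free in the other side):
  ∃g ∃h ∀e ∃a ∀f (R(h) ∧ M(g,g) ∨ ¬M(e,e) ∨ R(a) ∧ ¬N(f,f))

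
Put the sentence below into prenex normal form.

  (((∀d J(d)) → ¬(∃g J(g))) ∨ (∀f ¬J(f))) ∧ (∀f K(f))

Rewrite implications/biconditionals: A → B as ¬A ∨ B.
  (¬(∀d J(d)) ∨ ¬(∃g J(g)) ∨ (∀f ¬J(f))) ∧ (∀f K(f))
Drive negations inward (¬∀x A ≡ ∃x ¬A, ¬∃x A ≡ ∀x ¬A, De Morgan for ∧/∨):
  ((∃d ¬J(d)) ∨ (∀g ¬J(g)) ∨ (∀f ¬J(f))) ∧ (∀f K(f))
Rename bound variables to avoid capture: f↦x.
  ((∃d ¬J(d)) ∨ (∀g ¬J(g)) ∨ (∀f ¬J(f))) ∧ (∀x K(x))
Pull the quantifiers to the front (each side's bound variable is not free in the other side):
  ∃d ∀g ∀f ∀x ((¬J(d) ∨ ¬J(g) ∨ ¬J(f)) ∧ K(x))

∃d ∀g ∀f ∀x ((¬J(d) ∨ ¬J(g) ∨ ¬J(f)) ∧ K(x))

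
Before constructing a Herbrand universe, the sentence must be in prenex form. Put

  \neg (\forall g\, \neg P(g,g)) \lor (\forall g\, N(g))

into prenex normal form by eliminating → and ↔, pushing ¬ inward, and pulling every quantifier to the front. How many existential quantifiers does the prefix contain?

Push ¬ through the quantifiers and connectives to reach negation normal form:
  (\exists g\, P(g,g)) \lor (\forall g\, N(g))
Give each quantifier a distinct variable: g↦r.
  (\exists g\, P(g,g)) \lor (\forall r\, N(r))
Pull the quantifiers to the front (each side's bound variable is not free in the other side):
  \exists g\, \forall r\, (P(g,g) \lor N(r))
The prefix is \exists g \forall r: 1 universal, 1 existential.

1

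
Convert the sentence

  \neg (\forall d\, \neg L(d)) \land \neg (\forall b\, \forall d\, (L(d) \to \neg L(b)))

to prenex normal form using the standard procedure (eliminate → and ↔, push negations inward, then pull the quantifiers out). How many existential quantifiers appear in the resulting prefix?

Rewrite implications/biconditionals: A → B as ¬A ∨ B.
  \neg (\forall d\, \neg L(d)) \land \neg (\forall b\, \forall d\, (\neg L(d) \lor \neg L(b)))
Push ¬ through the quantifiers and connectives to reach negation normal form:
  (\exists d\, L(d)) \land (\exists b\, \exists d\, (L(d) \land L(b)))
Rename bound variables to avoid capture: d↦u1.
  (\exists d\, L(d)) \land (\exists b\, \exists u1\, (L(u1) \land L(b)))
Finally move all quantifiers to the prefix:
  \exists d\, \exists b\, \exists u1\, (L(d) \land L(u1) \land L(b))
The prefix is \exists d \exists b \exists u1: 0 universal, 3 existential.

3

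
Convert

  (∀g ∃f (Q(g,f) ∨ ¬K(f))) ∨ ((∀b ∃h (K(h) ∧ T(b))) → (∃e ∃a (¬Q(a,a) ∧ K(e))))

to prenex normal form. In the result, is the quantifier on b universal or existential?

existential

Eliminate → and ↔ using ¬ and ∨.
  (∀g ∃f (Q(g,f) ∨ ¬K(f))) ∨ ¬(∀b ∃h (K(h) ∧ T(b))) ∨ (∃e ∃a (¬Q(a,a) ∧ K(e)))
Push ¬ through the quantifiers and connectives to reach negation normal form:
  (∀g ∃f (Q(g,f) ∨ ¬K(f))) ∨ (∃b ∀h (¬K(h) ∨ ¬T(b))) ∨ (∃e ∃a (¬Q(a,a) ∧ K(e)))
Finally move all quantifiers to the prefix:
  ∀g ∃f ∃b ∀h ∃e ∃a (Q(g,f) ∨ ¬K(f) ∨ ¬K(h) ∨ ¬T(b) ∨ ¬Q(a,a) ∧ K(e))
The quantifier ∀b sits under an odd number of negations (counting the antecedent side of each →), so it flips to ∃b.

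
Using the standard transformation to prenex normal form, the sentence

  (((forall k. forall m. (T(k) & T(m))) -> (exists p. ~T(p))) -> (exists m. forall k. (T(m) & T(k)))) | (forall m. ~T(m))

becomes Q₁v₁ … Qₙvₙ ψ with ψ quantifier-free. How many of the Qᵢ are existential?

Eliminate → and ↔ using ¬ and ∨.
  ~(~(forall k. forall m. (T(k) & T(m))) | (exists p. ~T(p))) | (exists m. forall k. (T(m) & T(k))) | (forall m. ~T(m))
Push ¬ through the quantifiers and connectives to reach negation normal form:
  (forall k. forall m. (T(k) & T(m))) & (forall p. T(p)) | (exists m. forall k. (T(m) & T(k))) | (forall m. ~T(m))
Give each quantifier a distinct variable: m↦u, k↦s, m↦x1.
  (forall k. forall m. (T(k) & T(m))) & (forall p. T(p)) | (exists u. forall s. (T(u) & T(s))) | (forall x1. ~T(x1))
Finally move all quantifiers to the prefix:
  forall k. forall m. forall p. exists u. forall s. forall x1. (T(k) & T(m) & T(p) | T(u) & T(s) | ~T(x1))
The prefix is forall k forall m forall p exists u forall s forall x1: 5 universal, 1 existential.

1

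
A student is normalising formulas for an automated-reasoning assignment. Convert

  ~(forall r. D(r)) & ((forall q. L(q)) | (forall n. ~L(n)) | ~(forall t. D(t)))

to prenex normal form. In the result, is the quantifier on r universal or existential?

Move each ¬ inward, flipping quantifiers it crosses:
  (exists r. ~D(r)) & ((forall q. L(q)) | (forall n. ~L(n)) | (exists t. ~D(t)))
Pull the quantifiers to the front (each side's bound variable is not free in the other side):
  exists r. forall q. forall n. exists t. (~D(r) & (L(q) | ~L(n) | ~D(t)))
The quantifier forall r sits under an odd number of negations, so it flips to exists r.

existential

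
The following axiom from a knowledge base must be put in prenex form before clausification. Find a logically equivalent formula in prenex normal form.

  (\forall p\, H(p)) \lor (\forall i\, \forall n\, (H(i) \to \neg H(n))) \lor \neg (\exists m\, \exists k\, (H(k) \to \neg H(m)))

First replace A → B with ¬A ∨ B.
  (\forall p\, H(p)) \lor (\forall i\, \forall n\, (\neg H(i) \lor \neg H(n))) \lor \neg (\exists m\, \exists k\, (\neg H(k) \lor \neg H(m)))
Push ¬ through the quantifiers and connectives to reach negation normal form:
  (\forall p\, H(p)) \lor (\forall i\, \forall n\, (\neg H(i) \lor \neg H(n))) \lor (\forall m\, \forall k\, (H(k) \land H(m)))
All bound variables are already distinct, so no renaming is needed.
Finally move all quantifiers to the prefix:
  \forall p\, \forall i\, \forall n\, \forall m\, \forall k\, (H(p) \lor \neg H(i) \lor \neg H(n) \lor H(k) \land H(m))

\forall p\, \forall i\, \forall n\, \forall m\, \forall k\, (H(p) \lor \neg H(i) \lor \neg H(n) \lor H(k) \land H(m))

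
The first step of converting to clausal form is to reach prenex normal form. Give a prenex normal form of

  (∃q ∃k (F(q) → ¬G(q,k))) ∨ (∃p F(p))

∃q ∃k ∃p (¬F(q) ∨ ¬G(q,k) ∨ F(p))

Rewrite implications/biconditionals: A → B as ¬A ∨ B.
  (∃q ∃k (¬F(q) ∨ ¬G(q,k))) ∨ (∃p F(p))
All bound variables are already distinct, so no renaming is needed.
Finally move all quantifiers to the prefix:
  ∃q ∃k ∃p (¬F(q) ∨ ¬G(q,k) ∨ F(p))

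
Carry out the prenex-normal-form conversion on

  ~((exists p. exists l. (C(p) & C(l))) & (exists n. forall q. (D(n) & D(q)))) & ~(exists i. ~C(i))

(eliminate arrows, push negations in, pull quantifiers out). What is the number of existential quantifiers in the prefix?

Drive negations inward (¬∀x A ≡ ∃x ¬A, ¬∃x A ≡ ∀x ¬A, De Morgan for ∧/∨):
  ((forall p. forall l. (~C(p) | ~C(l))) | (forall n. exists q. (~D(n) | ~D(q)))) & (forall i. C(i))
All bound variables are already distinct, so no renaming is needed.
Pull the quantifiers to the front (each side's bound variable is not free in the other side):
  forall p. forall l. forall n. exists q. forall i. ((~C(p) | ~C(l) | ~D(n) | ~D(q)) & C(i))
The prefix is forall p forall l forall n exists q forall i: 4 universal, 1 existential.

1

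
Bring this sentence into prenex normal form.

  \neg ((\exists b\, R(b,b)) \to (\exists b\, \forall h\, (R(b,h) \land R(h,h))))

First replace A → B with ¬A ∨ B.
  \neg (\neg (\exists b\, R(b,b)) \lor (\exists b\, \forall h\, (R(b,h) \land R(h,h))))
Drive negations inward (¬∀x A ≡ ∃x ¬A, ¬∃x A ≡ ∀x ¬A, De Morgan for ∧/∨):
  (\exists b\, R(b,b)) \land (\forall b\, \exists h\, (\neg R(b,h) \lor \neg R(h,h)))
Standardize variables apart so no two quantifiers bind the same name: b↦z1.
  (\exists b\, R(b,b)) \land (\forall z1\, \exists h\, (\neg R(z1,h) \lor \neg R(h,h)))
Finally move all quantifiers to the prefix:
  \exists b\, \forall z1\, \exists h\, (R(b,b) \land (\neg R(z1,h) \lor \neg R(h,h)))

\exists b\, \forall z1\, \exists h\, (R(b,b) \land (\neg R(z1,h) \lor \neg R(h,h)))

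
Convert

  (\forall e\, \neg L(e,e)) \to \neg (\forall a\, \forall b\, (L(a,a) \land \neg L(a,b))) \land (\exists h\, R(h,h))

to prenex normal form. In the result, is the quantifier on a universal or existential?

existential

First replace A → B with ¬A ∨ B.
  \neg (\forall e\, \neg L(e,e)) \lor \neg (\forall a\, \forall b\, (L(a,a) \land \neg L(a,b))) \land (\exists h\, R(h,h))
Move each ¬ inward, flipping quantifiers it crosses:
  (\exists e\, L(e,e)) \lor (\exists a\, \exists b\, (\neg L(a,a) \lor L(a,b))) \land (\exists h\, R(h,h))
Pull the quantifiers to the front (each side's bound variable is not free in the other side):
  \exists e\, \exists a\, \exists b\, \exists h\, (L(e,e) \lor (\neg L(a,a) \lor L(a,b)) \land R(h,h))
The quantifier \forall a sits under an odd number of negations (counting the antecedent side of each →), so it flips to \exists a.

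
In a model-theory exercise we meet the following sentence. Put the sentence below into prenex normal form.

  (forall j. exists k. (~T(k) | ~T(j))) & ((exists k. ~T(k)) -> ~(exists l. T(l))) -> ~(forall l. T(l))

First replace A → B with ¬A ∨ B.
  ~((forall j. exists k. (~T(k) | ~T(j))) & (~(exists k. ~T(k)) | ~(exists l. T(l)))) | ~(forall l. T(l))
Move each ¬ inward, flipping quantifiers it crosses:
  (exists j. forall k. (T(k) & T(j))) | (exists k. ~T(k)) & (exists l. T(l)) | (exists l. ~T(l))
Give each quantifier a distinct variable: k↦z, l↦p.
  (exists j. forall k. (T(k) & T(j))) | (exists z. ~T(z)) & (exists l. T(l)) | (exists p. ~T(p))
Finally move all quantifiers to the prefix:
  exists j. forall k. exists z. exists l. exists p. (T(k) & T(j) | ~T(z) & T(l) | ~T(p))

exists j. forall k. exists z. exists l. exists p. (T(k) & T(j) | ~T(z) & T(l) | ~T(p))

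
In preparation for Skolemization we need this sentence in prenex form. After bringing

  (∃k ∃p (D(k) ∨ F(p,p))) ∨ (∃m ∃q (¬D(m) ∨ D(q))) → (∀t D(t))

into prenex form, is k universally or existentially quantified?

universal

Eliminate → and ↔ using ¬ and ∨.
  ¬((∃k ∃p (D(k) ∨ F(p,p))) ∨ (∃m ∃q (¬D(m) ∨ D(q)))) ∨ (∀t D(t))
Move each ¬ inward, flipping quantifiers it crosses:
  (∀k ∀p (¬D(k) ∧ ¬F(p,p))) ∧ (∀m ∀q (D(m) ∧ ¬D(q))) ∨ (∀t D(t))
Finally move all quantifiers to the prefix:
  ∀k ∀p ∀m ∀q ∀t (¬D(k) ∧ ¬F(p,p) ∧ D(m) ∧ ¬D(q) ∨ D(t))
The quantifier ∃k sits under an odd number of negations (counting the antecedent side of each →), so it flips to ∀k.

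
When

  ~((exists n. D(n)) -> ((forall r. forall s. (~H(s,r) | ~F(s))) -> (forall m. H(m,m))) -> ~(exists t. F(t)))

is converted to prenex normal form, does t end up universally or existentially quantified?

Rewrite implications/biconditionals: A → B as ¬A ∨ B.
  ~(~(exists n. D(n)) | ~(~(forall r. forall s. (~H(s,r) | ~F(s))) | (forall m. H(m,m))) | ~(exists t. F(t)))
Push ¬ through the quantifiers and connectives to reach negation normal form:
  (exists n. D(n)) & ((exists r. exists s. (H(s,r) & F(s))) | (forall m. H(m,m))) & (exists t. F(t))
All bound variables are already distinct, so no renaming is needed.
Finally move all quantifiers to the prefix:
  exists n. exists r. exists s. forall m. exists t. (D(n) & (H(s,r) & F(s) | H(m,m)) & F(t))
The quantifier exists t sits under an even number of negations (counting the antecedent side of each →), so it remains existential.

existential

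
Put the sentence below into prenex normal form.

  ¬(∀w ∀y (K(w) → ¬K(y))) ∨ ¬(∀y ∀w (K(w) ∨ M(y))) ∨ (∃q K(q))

First replace A → B with ¬A ∨ B.
  ¬(∀w ∀y (¬K(w) ∨ ¬K(y))) ∨ ¬(∀y ∀w (K(w) ∨ M(y))) ∨ (∃q K(q))
Move each ¬ inward, flipping quantifiers it crosses:
  (∃w ∃y (K(w) ∧ K(y))) ∨ (∃y ∃w (¬K(w) ∧ ¬M(y))) ∨ (∃q K(q))
Standardize variables apart so no two quantifiers bind the same name: y↦u1, w↦y1.
  (∃w ∃y (K(w) ∧ K(y))) ∨ (∃u1 ∃y1 (¬K(y1) ∧ ¬M(u1))) ∨ (∃q K(q))
Finally move all quantifiers to the prefix:
  ∃w ∃y ∃u1 ∃y1 ∃q (K(w) ∧ K(y) ∨ ¬K(y1) ∧ ¬M(u1) ∨ K(q))

∃w ∃y ∃u1 ∃y1 ∃q (K(w) ∧ K(y) ∨ ¬K(y1) ∧ ¬M(u1) ∨ K(q))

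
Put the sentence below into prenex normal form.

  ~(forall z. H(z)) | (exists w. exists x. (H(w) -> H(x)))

Eliminate → and ↔ using ¬ and ∨.
  ~(forall z. H(z)) | (exists w. exists x. (~H(w) | H(x)))
Push ¬ through the quantifiers and connectives to reach negation normal form:
  (exists z. ~H(z)) | (exists w. exists x. (~H(w) | H(x)))
Extract every quantifier outward, since the variables are now distinct and don't occur free across branches:
  exists z. exists w. exists x. (~H(z) | ~H(w) | H(x))

exists z. exists w. exists x. (~H(z) | ~H(w) | H(x))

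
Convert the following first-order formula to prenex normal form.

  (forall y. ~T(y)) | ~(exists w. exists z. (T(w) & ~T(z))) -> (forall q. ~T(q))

Eliminate → and ↔ using ¬ and ∨.
  ~((forall y. ~T(y)) | ~(exists w. exists z. (T(w) & ~T(z)))) | (forall q. ~T(q))
Push ¬ through the quantifiers and connectives to reach negation normal form:
  (exists y. T(y)) & (exists w. exists z. (T(w) & ~T(z))) | (forall q. ~T(q))
All bound variables are already distinct, so no renaming is needed.
Pull the quantifiers to the front (each side's bound variable is not free in the other side):
  exists y. exists w. exists z. forall q. (T(y) & T(w) & ~T(z) | ~T(q))

exists y. exists w. exists z. forall q. (T(y) & T(w) & ~T(z) | ~T(q))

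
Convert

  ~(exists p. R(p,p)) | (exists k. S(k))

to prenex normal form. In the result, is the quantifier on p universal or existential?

universal

Push ¬ through the quantifiers and connectives to reach negation normal form:
  (forall p. ~R(p,p)) | (exists k. S(k))
Extract every quantifier outward, since the variables are now distinct and don't occur free across branches:
  forall p. exists k. (~R(p,p) | S(k))
The quantifier exists p sits under an odd number of negations, so it flips to forall p.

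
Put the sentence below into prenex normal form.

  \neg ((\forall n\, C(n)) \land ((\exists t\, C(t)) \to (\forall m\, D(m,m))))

\exists n\, \exists t\, \exists m\, (\neg C(n) \lor C(t) \land \neg D(m,m))

Eliminate → and ↔ using ¬ and ∨.
  \neg ((\forall n\, C(n)) \land (\neg (\exists t\, C(t)) \lor (\forall m\, D(m,m))))
Move each ¬ inward, flipping quantifiers it crosses:
  (\exists n\, \neg C(n)) \lor (\exists t\, C(t)) \land (\exists m\, \neg D(m,m))
Finally move all quantifiers to the prefix:
  \exists n\, \exists t\, \exists m\, (\neg C(n) \lor C(t) \land \neg D(m,m))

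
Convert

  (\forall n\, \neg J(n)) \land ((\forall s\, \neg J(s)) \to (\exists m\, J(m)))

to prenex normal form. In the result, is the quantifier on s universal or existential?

existential

Rewrite implications/biconditionals: A → B as ¬A ∨ B.
  (\forall n\, \neg J(n)) \land (\neg (\forall s\, \neg J(s)) \lor (\exists m\, J(m)))
Move each ¬ inward, flipping quantifiers it crosses:
  (\forall n\, \neg J(n)) \land ((\exists s\, J(s)) \lor (\exists m\, J(m)))
Extract every quantifier outward, since the variables are now distinct and don't occur free across branches:
  \forall n\, \exists s\, \exists m\, (\neg J(n) \land (J(s) \lor J(m)))
The quantifier \forall s sits under an odd number of negations (counting the antecedent side of each →), so it flips to \exists s.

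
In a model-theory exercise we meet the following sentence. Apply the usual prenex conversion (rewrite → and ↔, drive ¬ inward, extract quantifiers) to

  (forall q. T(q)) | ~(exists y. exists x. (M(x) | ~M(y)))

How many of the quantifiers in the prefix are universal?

Move each ¬ inward, flipping quantifiers it crosses:
  (forall q. T(q)) | (forall y. forall x. (~M(x) & M(y)))
All bound variables are already distinct, so no renaming is needed.
Extract every quantifier outward, since the variables are now distinct and don't occur free across branches:
  forall q. forall y. forall x. (T(q) | ~M(x) & M(y))
The prefix is forall q forall y forall x: 3 universal, 0 existential.

3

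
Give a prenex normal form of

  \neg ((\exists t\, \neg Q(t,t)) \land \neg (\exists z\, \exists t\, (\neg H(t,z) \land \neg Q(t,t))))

\forall t\, \exists z\, \exists w1\, (Q(t,t) \lor \neg H(w1,z) \land \neg Q(w1,w1))

Move each ¬ inward, flipping quantifiers it crosses:
  (\forall t\, Q(t,t)) \lor (\exists z\, \exists t\, (\neg H(t,z) \land \neg Q(t,t)))
Give each quantifier a distinct variable: t↦w1.
  (\forall t\, Q(t,t)) \lor (\exists z\, \exists w1\, (\neg H(w1,z) \land \neg Q(w1,w1)))
Finally move all quantifiers to the prefix:
  \forall t\, \exists z\, \exists w1\, (Q(t,t) \lor \neg H(w1,z) \land \neg Q(w1,w1))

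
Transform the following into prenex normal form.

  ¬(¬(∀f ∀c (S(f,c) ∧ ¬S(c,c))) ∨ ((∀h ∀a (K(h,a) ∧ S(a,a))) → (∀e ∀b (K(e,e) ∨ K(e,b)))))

∀f ∀c ∀h ∀a ∃e ∃b (S(f,c) ∧ ¬S(c,c) ∧ K(h,a) ∧ S(a,a) ∧ ¬K(e,e) ∧ ¬K(e,b))

Rewrite implications/biconditionals: A → B as ¬A ∨ B.
  ¬(¬(∀f ∀c (S(f,c) ∧ ¬S(c,c))) ∨ ¬(∀h ∀a (K(h,a) ∧ S(a,a))) ∨ (∀e ∀b (K(e,e) ∨ K(e,b))))
Push ¬ through the quantifiers and connectives to reach negation normal form:
  (∀f ∀c (S(f,c) ∧ ¬S(c,c))) ∧ (∀h ∀a (K(h,a) ∧ S(a,a))) ∧ (∃e ∃b (¬K(e,e) ∧ ¬K(e,b)))
All bound variables are already distinct, so no renaming is needed.
Finally move all quantifiers to the prefix:
  ∀f ∀c ∀h ∀a ∃e ∃b (S(f,c) ∧ ¬S(c,c) ∧ K(h,a) ∧ S(a,a) ∧ ¬K(e,e) ∧ ¬K(e,b))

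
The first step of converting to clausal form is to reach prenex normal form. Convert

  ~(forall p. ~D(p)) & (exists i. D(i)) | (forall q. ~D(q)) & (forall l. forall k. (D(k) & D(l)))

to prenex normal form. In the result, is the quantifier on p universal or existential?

existential

Push ¬ through the quantifiers and connectives to reach negation normal form:
  (exists p. D(p)) & (exists i. D(i)) | (forall q. ~D(q)) & (forall l. forall k. (D(k) & D(l)))
All bound variables are already distinct, so no renaming is needed.
Finally move all quantifiers to the prefix:
  exists p. exists i. forall q. forall l. forall k. (D(p) & D(i) | ~D(q) & D(k) & D(l))
The quantifier forall p sits under an odd number of negations, so it flips to exists p.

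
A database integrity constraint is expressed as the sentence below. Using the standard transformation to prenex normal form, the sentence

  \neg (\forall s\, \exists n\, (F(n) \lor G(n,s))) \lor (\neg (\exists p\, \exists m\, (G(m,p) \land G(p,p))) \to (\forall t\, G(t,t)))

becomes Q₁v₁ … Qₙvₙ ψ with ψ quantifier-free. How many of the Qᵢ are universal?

First replace A → B with ¬A ∨ B.
  \neg (\forall s\, \exists n\, (F(n) \lor G(n,s))) \lor \neg \neg (\exists p\, \exists m\, (G(m,p) \land G(p,p))) \lor (\forall t\, G(t,t))
Move each ¬ inward, flipping quantifiers it crosses:
  (\exists s\, \forall n\, (\neg F(n) \land \neg G(n,s))) \lor (\exists p\, \exists m\, (G(m,p) \land G(p,p))) \lor (\forall t\, G(t,t))
All bound variables are already distinct, so no renaming is needed.
Extract every quantifier outward, since the variables are now distinct and don't occur free across branches:
  \exists s\, \forall n\, \exists p\, \exists m\, \forall t\, (\neg F(n) \land \neg G(n,s) \lor G(m,p) \land G(p,p) \lor G(t,t))
The prefix is \exists s \forall n \exists p \exists m \forall t: 2 universal, 3 existential.

2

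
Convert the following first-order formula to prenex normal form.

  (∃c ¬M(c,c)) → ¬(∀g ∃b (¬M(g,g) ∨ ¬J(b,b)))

Rewrite implications/biconditionals: A → B as ¬A ∨ B.
  ¬(∃c ¬M(c,c)) ∨ ¬(∀g ∃b (¬M(g,g) ∨ ¬J(b,b)))
Push ¬ through the quantifiers and connectives to reach negation normal form:
  (∀c M(c,c)) ∨ (∃g ∀b (M(g,g) ∧ J(b,b)))
Pull the quantifiers to the front (each side's bound variable is not free in the other side):
  ∀c ∃g ∀b (M(c,c) ∨ M(g,g) ∧ J(b,b))

∀c ∃g ∀b (M(c,c) ∨ M(g,g) ∧ J(b,b))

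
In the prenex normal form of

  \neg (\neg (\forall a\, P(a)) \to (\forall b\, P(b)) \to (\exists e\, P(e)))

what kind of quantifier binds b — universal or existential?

universal

First replace A → B with ¬A ∨ B.
  \neg (\neg \neg (\forall a\, P(a)) \lor \neg (\forall b\, P(b)) \lor (\exists e\, P(e)))
Drive negations inward (¬∀x A ≡ ∃x ¬A, ¬∃x A ≡ ∀x ¬A, De Morgan for ∧/∨):
  (\exists a\, \neg P(a)) \land (\forall b\, P(b)) \land (\forall e\, \neg P(e))
All bound variables are already distinct, so no renaming is needed.
Extract every quantifier outward, since the variables are now distinct and don't occur free across branches:
  \exists a\, \forall b\, \forall e\, (\neg P(a) \land P(b) \land \neg P(e))
The quantifier \forall b sits under an even number of negations (counting the antecedent side of each →), so it remains universal.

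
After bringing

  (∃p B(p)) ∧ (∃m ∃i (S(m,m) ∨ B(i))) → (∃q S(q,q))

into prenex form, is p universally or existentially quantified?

First replace A → B with ¬A ∨ B.
  ¬((∃p B(p)) ∧ (∃m ∃i (S(m,m) ∨ B(i)))) ∨ (∃q S(q,q))
Push ¬ through the quantifiers and connectives to reach negation normal form:
  (∀p ¬B(p)) ∨ (∀m ∀i (¬S(m,m) ∧ ¬B(i))) ∨ (∃q S(q,q))
All bound variables are already distinct, so no renaming is needed.
Finally move all quantifiers to the prefix:
  ∀p ∀m ∀i ∃q (¬B(p) ∨ ¬S(m,m) ∧ ¬B(i) ∨ S(q,q))
The quantifier ∃p sits under an odd number of negations (counting the antecedent side of each →), so it flips to ∀p.

universal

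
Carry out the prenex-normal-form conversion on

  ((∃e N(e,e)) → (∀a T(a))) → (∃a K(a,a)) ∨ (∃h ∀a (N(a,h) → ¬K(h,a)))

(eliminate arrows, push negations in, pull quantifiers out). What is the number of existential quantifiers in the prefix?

4

First replace A → B with ¬A ∨ B.
  ¬(¬(∃e N(e,e)) ∨ (∀a T(a))) ∨ (∃a K(a,a)) ∨ (∃h ∀a (¬N(a,h) ∨ ¬K(h,a)))
Drive negations inward (¬∀x A ≡ ∃x ¬A, ¬∃x A ≡ ∀x ¬A, De Morgan for ∧/∨):
  (∃e N(e,e)) ∧ (∃a ¬T(a)) ∨ (∃a K(a,a)) ∨ (∃h ∀a (¬N(a,h) ∨ ¬K(h,a)))
Rename bound variables to avoid capture: a↦b, a↦v1.
  (∃e N(e,e)) ∧ (∃a ¬T(a)) ∨ (∃b K(b,b)) ∨ (∃h ∀v1 (¬N(v1,h) ∨ ¬K(h,v1)))
Finally move all quantifiers to the prefix:
  ∃e ∃a ∃b ∃h ∀v1 (N(e,e) ∧ ¬T(a) ∨ K(b,b) ∨ ¬N(v1,h) ∨ ¬K(h,v1))
The prefix is ∃e ∃a ∃b ∃h ∀v1: 1 universal, 4 existential.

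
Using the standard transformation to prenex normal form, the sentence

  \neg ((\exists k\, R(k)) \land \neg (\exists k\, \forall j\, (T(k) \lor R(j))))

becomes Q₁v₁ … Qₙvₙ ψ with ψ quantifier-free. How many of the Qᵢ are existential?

1

Drive negations inward (¬∀x A ≡ ∃x ¬A, ¬∃x A ≡ ∀x ¬A, De Morgan for ∧/∨):
  (\forall k\, \neg R(k)) \lor (\exists k\, \forall j\, (T(k) \lor R(j)))
Give each quantifier a distinct variable: k↦q.
  (\forall k\, \neg R(k)) \lor (\exists q\, \forall j\, (T(q) \lor R(j)))
Finally move all quantifiers to the prefix:
  \forall k\, \exists q\, \forall j\, (\neg R(k) \lor T(q) \lor R(j))
The prefix is \forall k \exists q \forall j: 2 universal, 1 existential.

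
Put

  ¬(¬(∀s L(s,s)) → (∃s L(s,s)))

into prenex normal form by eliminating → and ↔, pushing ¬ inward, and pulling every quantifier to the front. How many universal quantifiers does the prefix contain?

1

Eliminate → and ↔ using ¬ and ∨.
  ¬(¬¬(∀s L(s,s)) ∨ (∃s L(s,s)))
Push ¬ through the quantifiers and connectives to reach negation normal form:
  (∃s ¬L(s,s)) ∧ (∀s ¬L(s,s))
Standardize variables apart so no two quantifiers bind the same name: s↦b.
  (∃s ¬L(s,s)) ∧ (∀b ¬L(b,b))
Pull the quantifiers to the front (each side's bound variable is not free in the other side):
  ∃s ∀b (¬L(s,s) ∧ ¬L(b,b))
The prefix is ∃s ∀b: 1 universal, 1 existential.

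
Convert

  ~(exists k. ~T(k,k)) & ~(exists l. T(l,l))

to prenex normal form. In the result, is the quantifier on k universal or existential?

universal

Drive negations inward (¬∀x A ≡ ∃x ¬A, ¬∃x A ≡ ∀x ¬A, De Morgan for ∧/∨):
  (forall k. T(k,k)) & (forall l. ~T(l,l))
All bound variables are already distinct, so no renaming is needed.
Finally move all quantifiers to the prefix:
  forall k. forall l. (T(k,k) & ~T(l,l))
The quantifier exists k sits under an odd number of negations, so it flips to forall k.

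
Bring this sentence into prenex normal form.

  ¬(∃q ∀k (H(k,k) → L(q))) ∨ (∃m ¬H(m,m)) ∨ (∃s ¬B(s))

Eliminate → and ↔ using ¬ and ∨.
  ¬(∃q ∀k (¬H(k,k) ∨ L(q))) ∨ (∃m ¬H(m,m)) ∨ (∃s ¬B(s))
Push ¬ through the quantifiers and connectives to reach negation normal form:
  (∀q ∃k (H(k,k) ∧ ¬L(q))) ∨ (∃m ¬H(m,m)) ∨ (∃s ¬B(s))
Pull the quantifiers to the front (each side's bound variable is not free in the other side):
  ∀q ∃k ∃m ∃s (H(k,k) ∧ ¬L(q) ∨ ¬H(m,m) ∨ ¬B(s))

∀q ∃k ∃m ∃s (H(k,k) ∧ ¬L(q) ∨ ¬H(m,m) ∨ ¬B(s))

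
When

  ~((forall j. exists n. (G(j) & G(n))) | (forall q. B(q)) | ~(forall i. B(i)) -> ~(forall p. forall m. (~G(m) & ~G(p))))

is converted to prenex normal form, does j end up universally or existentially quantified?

universal

Rewrite implications/biconditionals: A → B as ¬A ∨ B.
  ~(~((forall j. exists n. (G(j) & G(n))) | (forall q. B(q)) | ~(forall i. B(i))) | ~(forall p. forall m. (~G(m) & ~G(p))))
Drive negations inward (¬∀x A ≡ ∃x ¬A, ¬∃x A ≡ ∀x ¬A, De Morgan for ∧/∨):
  ((forall j. exists n. (G(j) & G(n))) | (forall q. B(q)) | (exists i. ~B(i))) & (forall p. forall m. (~G(m) & ~G(p)))
All bound variables are already distinct, so no renaming is needed.
Extract every quantifier outward, since the variables are now distinct and don't occur free across branches:
  forall j. exists n. forall q. exists i. forall p. forall m. ((G(j) & G(n) | B(q) | ~B(i)) & ~G(m) & ~G(p))
The quantifier forall j sits under an even number of negations (counting the antecedent side of each →), so it remains universal.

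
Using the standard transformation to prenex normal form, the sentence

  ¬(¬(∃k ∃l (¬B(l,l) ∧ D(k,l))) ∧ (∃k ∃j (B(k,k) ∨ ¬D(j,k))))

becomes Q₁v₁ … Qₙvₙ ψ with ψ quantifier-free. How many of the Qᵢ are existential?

Drive negations inward (¬∀x A ≡ ∃x ¬A, ¬∃x A ≡ ∀x ¬A, De Morgan for ∧/∨):
  (∃k ∃l (¬B(l,l) ∧ D(k,l))) ∨ (∀k ∀j (¬B(k,k) ∧ D(j,k)))
Standardize variables apart so no two quantifiers bind the same name: k↦y1.
  (∃k ∃l (¬B(l,l) ∧ D(k,l))) ∨ (∀y1 ∀j (¬B(y1,y1) ∧ D(j,y1)))
Extract every quantifier outward, since the variables are now distinct and don't occur free across branches:
  ∃k ∃l ∀y1 ∀j (¬B(l,l) ∧ D(k,l) ∨ ¬B(y1,y1) ∧ D(j,y1))
The prefix is ∃k ∃l ∀y1 ∀j: 2 universal, 2 existential.

2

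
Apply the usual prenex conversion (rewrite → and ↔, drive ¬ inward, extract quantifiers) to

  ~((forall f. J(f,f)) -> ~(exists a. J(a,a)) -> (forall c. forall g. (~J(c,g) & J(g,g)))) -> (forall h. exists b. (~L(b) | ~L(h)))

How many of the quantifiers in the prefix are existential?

Eliminate → and ↔ using ¬ and ∨.
  ~~(~(forall f. J(f,f)) | ~~(exists a. J(a,a)) | (forall c. forall g. (~J(c,g) & J(g,g)))) | (forall h. exists b. (~L(b) | ~L(h)))
Move each ¬ inward, flipping quantifiers it crosses:
  (exists f. ~J(f,f)) | (exists a. J(a,a)) | (forall c. forall g. (~J(c,g) & J(g,g))) | (forall h. exists b. (~L(b) | ~L(h)))
All bound variables are already distinct, so no renaming is needed.
Extract every quantifier outward, since the variables are now distinct and don't occur free across branches:
  exists f. exists a. forall c. forall g. forall h. exists b. (~J(f,f) | J(a,a) | ~J(c,g) & J(g,g) | ~L(b) | ~L(h))
The prefix is exists f exists a forall c forall g forall h exists b: 3 universal, 3 existential.

3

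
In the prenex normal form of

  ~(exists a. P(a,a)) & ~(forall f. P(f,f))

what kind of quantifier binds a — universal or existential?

Drive negations inward (¬∀x A ≡ ∃x ¬A, ¬∃x A ≡ ∀x ¬A, De Morgan for ∧/∨):
  (forall a. ~P(a,a)) & (exists f. ~P(f,f))
All bound variables are already distinct, so no renaming is needed.
Extract every quantifier outward, since the variables are now distinct and don't occur free across branches:
  forall a. exists f. (~P(a,a) & ~P(f,f))
The quantifier exists a sits under an odd number of negations, so it flips to forall a.

universal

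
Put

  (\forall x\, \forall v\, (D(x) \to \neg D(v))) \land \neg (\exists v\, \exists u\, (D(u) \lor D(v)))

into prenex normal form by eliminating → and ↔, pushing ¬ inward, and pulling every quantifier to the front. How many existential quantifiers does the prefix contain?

0

Rewrite implications/biconditionals: A → B as ¬A ∨ B.
  (\forall x\, \forall v\, (\neg D(x) \lor \neg D(v))) \land \neg (\exists v\, \exists u\, (D(u) \lor D(v)))
Push ¬ through the quantifiers and connectives to reach negation normal form:
  (\forall x\, \forall v\, (\neg D(x) \lor \neg D(v))) \land (\forall v\, \forall u\, (\neg D(u) \land \neg D(v)))
Give each quantifier a distinct variable: v↦r.
  (\forall x\, \forall v\, (\neg D(x) \lor \neg D(v))) \land (\forall r\, \forall u\, (\neg D(u) \land \neg D(r)))
Pull the quantifiers to the front (each side's bound variable is not free in the other side):
  \forall x\, \forall v\, \forall r\, \forall u\, ((\neg D(x) \lor \neg D(v)) \land \neg D(u) \land \neg D(r))
The prefix is \forall x \forall v \forall r \forall u: 4 universal, 0 existential.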